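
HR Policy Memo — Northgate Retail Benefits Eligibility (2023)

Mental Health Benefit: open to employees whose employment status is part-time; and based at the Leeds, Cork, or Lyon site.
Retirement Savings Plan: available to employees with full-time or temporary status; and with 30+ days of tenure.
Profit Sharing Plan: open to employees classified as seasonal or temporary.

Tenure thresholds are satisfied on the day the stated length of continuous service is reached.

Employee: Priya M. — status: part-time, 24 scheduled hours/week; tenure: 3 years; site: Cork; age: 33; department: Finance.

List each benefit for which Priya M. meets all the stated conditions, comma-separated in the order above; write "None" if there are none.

Mental Health Benefit

Mental Health Benefit — status part-time ✓; site Cork ✓ → eligible.
Retirement Savings Plan — status part-time ✗ (requires full-time or temporary) → not eligible.
Profit Sharing Plan — status part-time ✗ (requires seasonal or temporary) → not eligible.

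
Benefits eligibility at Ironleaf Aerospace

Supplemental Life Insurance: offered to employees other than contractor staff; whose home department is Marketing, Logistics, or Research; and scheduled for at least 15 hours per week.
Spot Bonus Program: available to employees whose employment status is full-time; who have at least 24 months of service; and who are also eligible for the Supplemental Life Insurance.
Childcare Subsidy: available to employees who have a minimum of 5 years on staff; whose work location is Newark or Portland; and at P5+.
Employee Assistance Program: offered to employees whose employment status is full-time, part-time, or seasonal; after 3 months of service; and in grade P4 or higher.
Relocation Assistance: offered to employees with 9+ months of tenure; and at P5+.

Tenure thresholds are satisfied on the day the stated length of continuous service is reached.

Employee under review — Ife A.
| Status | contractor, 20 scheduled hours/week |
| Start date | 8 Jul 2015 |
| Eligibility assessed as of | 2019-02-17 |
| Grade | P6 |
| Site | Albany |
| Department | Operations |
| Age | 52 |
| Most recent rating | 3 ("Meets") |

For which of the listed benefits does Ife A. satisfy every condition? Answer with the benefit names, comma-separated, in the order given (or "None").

Service from 8 Jul 2015 to 2019-02-17: 1320 days.
Supplemental Life Insurance — status contractor ✗ (excluded) → not eligible.
Spot Bonus Program — status contractor ✗ (requires full-time) → not eligible.
Childcare Subsidy — service 1320 days < 5 years (≈1825 days) ✗ → not eligible.
Employee Assistance Program — status contractor ✗ (requires full-time, part-time, or seasonal) → not eligible.
Relocation Assistance — service 1320 days ≥ 9 months (≈270 days) ✓; grade P6 ≥ P5 ✓ → eligible.

Relocation Assistance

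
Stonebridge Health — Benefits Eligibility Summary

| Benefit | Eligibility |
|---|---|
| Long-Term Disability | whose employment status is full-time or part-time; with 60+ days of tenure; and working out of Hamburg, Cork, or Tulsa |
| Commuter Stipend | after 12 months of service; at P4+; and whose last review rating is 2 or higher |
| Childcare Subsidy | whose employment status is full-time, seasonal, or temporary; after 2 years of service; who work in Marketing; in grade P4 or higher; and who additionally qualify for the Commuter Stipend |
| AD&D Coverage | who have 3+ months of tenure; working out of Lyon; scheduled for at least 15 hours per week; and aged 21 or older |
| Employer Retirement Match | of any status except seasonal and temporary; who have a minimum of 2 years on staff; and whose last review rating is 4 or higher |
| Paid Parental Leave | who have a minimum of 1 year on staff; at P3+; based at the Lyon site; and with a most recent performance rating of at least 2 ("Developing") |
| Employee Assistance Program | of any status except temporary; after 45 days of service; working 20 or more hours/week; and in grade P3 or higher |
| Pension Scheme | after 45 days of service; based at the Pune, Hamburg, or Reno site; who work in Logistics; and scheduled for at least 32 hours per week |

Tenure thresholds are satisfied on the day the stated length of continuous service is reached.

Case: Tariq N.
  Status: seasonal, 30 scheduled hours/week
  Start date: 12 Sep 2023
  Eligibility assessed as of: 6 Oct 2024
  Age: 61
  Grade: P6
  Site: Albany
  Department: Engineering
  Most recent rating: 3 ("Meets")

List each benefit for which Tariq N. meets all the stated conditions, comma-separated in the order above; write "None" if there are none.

Commuter Stipend, Employee Assistance Program

Service from 12 Sep 2023 to 6 Oct 2024: 390 days.
Long-Term Disability — status seasonal ✗ (requires full-time or part-time) → not eligible.
Commuter Stipend — service 390 days ≥ 12 months (≈360 days) ✓; grade P6 ≥ P4 ✓; rating 3 ≥ 2 ✓ → eligible.
Childcare Subsidy — status seasonal ✓; service 390 days < 2 years (≈730 days) ✗ → not eligible.
AD&D Coverage — service 390 days ≥ 3 months (≈90 days) ✓; site Albany ✗ (not Lyon) → not eligible.
Employer Retirement Match — status seasonal ✗ (excluded) → not eligible.
Paid Parental Leave — service 390 days ≥ 1 year (≈365 days) ✓; grade P6 ≥ P3 ✓; site Albany ✗ (not Lyon) → not eligible.
Employee Assistance Program — status seasonal ✓ (not excluded); service 390 days ≥ 45 days ✓; 30 hrs/wk ≥ 20 ✓; grade P6 ≥ P3 ✓ → eligible.
Pension Scheme — service 390 days ≥ 45 days ✓; site Albany ✗ (not Pune, Hamburg, or Reno) → not eligible.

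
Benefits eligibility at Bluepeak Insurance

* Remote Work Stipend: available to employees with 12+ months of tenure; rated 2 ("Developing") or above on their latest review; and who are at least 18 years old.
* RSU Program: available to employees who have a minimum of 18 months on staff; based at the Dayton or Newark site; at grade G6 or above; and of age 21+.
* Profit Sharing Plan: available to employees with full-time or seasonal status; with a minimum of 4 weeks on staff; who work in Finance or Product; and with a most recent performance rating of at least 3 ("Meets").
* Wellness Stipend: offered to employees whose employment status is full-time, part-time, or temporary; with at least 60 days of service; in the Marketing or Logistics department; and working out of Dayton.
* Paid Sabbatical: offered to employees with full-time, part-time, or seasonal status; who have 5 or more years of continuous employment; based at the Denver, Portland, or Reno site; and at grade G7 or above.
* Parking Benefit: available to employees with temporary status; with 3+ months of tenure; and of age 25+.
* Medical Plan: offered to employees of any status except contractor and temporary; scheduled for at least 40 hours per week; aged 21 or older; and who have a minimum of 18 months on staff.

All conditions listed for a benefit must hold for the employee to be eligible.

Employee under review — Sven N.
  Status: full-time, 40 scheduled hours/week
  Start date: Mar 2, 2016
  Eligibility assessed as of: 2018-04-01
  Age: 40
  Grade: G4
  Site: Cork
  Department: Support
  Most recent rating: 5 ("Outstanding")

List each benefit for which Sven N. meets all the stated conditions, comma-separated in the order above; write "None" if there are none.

Service from Mar 2, 2016 to 2018-04-01: 760 days.
Remote Work Stipend — service 760 days ≥ 12 months (≈360 days) ✓; rating 5 ≥ 2 ✓; age 40 ≥ 18 ✓ → eligible.
RSU Program — service 760 days ≥ 18 months (≈540 days) ✓; site Cork ✗ (not Dayton or Newark) → not eligible.
Profit Sharing Plan — status full-time ✓; service 760 days ≥ 4 weeks (≈28 days) ✓; dept Support ✗ → not eligible.
Wellness Stipend — status full-time ✓; service 760 days ≥ 60 days ✓; dept Support ✗ → not eligible.
Paid Sabbatical — status full-time ✓; service 760 days < 5 years (≈1825 days) ✗ → not eligible.
Parking Benefit — status full-time ✗ (requires temporary) → not eligible.
Medical Plan — status full-time ✓ (not excluded); 40 hrs/wk ≥ 40 ✓; age 40 ≥ 21 ✓; service 760 days ≥ 18 months (≈540 days) ✓ → eligible.

Remote Work Stipend, Medical Plan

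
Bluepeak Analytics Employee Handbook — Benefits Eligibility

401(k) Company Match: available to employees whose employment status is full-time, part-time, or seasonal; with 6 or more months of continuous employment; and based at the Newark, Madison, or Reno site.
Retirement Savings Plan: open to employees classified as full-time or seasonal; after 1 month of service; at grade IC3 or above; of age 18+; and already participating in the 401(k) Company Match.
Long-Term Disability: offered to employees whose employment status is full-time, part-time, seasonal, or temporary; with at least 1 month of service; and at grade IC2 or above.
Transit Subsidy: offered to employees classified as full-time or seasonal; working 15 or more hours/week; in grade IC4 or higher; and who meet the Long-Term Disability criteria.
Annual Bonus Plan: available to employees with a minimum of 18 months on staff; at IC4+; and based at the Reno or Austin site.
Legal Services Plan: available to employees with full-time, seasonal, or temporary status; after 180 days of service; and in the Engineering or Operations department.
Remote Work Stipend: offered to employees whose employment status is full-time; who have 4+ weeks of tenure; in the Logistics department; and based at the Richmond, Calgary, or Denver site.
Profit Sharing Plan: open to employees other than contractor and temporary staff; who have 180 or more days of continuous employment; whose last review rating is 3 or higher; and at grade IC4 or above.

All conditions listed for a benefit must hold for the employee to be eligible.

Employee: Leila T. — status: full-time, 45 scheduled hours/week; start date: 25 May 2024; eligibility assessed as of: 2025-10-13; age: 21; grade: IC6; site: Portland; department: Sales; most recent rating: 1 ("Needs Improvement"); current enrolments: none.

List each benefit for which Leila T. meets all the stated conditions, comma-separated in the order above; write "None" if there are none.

Service from 25 May 2024 to 2025-10-13: 506 days.
401(k) Company Match — status full-time ✓; service 506 days ≥ 6 months (≈180 days) ✓; site Portland ✗ (not Newark, Madison, or Reno) → not eligible.
Retirement Savings Plan — status full-time ✓; service 506 days ≥ 1 month (≈30 days) ✓; grade IC6 ≥ IC3 ✓; age 21 ≥ 18 ✓; not enrolled in 401(k) Company Match ✗ → not eligible.
Long-Term Disability — status full-time ✓; service 506 days ≥ 1 month (≈30 days) ✓; grade IC6 ≥ IC2 ✓ → eligible.
Transit Subsidy — status full-time ✓; 45 hrs/wk ≥ 15 ✓; grade IC6 ≥ IC4 ✓; eligible for Long-Term Disability ✓ → eligible.
Annual Bonus Plan — service 506 days < 18 months (≈540 days) ✗ → not eligible.
Legal Services Plan — status full-time ✓; service 506 days ≥ 180 days ✓; dept Sales ✗ → not eligible.
Remote Work Stipend — status full-time ✓; service 506 days ≥ 4 weeks (≈28 days) ✓; dept Sales ✗ → not eligible.
Profit Sharing Plan — status full-time ✓ (not excluded); service 506 days ≥ 180 days ✓; rating 1 < 3 ✗ → not eligible.

Long-Term Disability, Transit Subsidy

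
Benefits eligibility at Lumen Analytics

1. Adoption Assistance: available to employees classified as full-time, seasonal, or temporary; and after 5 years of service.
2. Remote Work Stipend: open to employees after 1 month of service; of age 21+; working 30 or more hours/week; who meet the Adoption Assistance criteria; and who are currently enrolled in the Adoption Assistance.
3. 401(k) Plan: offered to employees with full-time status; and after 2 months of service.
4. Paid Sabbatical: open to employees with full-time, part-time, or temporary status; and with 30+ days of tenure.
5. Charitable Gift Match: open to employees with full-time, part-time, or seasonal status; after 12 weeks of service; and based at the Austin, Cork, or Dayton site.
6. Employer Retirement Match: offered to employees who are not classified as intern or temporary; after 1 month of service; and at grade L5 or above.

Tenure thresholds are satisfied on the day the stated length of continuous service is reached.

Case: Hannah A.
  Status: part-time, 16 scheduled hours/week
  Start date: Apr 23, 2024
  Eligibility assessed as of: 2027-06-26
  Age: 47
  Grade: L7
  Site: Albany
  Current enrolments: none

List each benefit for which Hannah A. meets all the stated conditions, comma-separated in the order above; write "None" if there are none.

Paid Sabbatical, Employer Retirement Match

Service from Apr 23, 2024 to 2027-06-26: 1159 days.
Adoption Assistance — status part-time ✗ (requires full-time, seasonal, or temporary) → not eligible.
Remote Work Stipend — service 1159 days ≥ 1 month (≈30 days) ✓; age 47 ≥ 21 ✓; 16 hrs/wk < 30 ✗ → not eligible.
401(k) Plan — status part-time ✗ (requires full-time) → not eligible.
Paid Sabbatical — status part-time ✓; service 1159 days ≥ 30 days ✓ → eligible.
Charitable Gift Match — status part-time ✓; service 1159 days ≥ 12 weeks (≈84 days) ✓; site Albany ✗ (not Austin, Cork, or Dayton) → not eligible.
Employer Retirement Match — status part-time ✓ (not excluded); service 1159 days ≥ 1 month (≈30 days) ✓; grade L7 ≥ L5 ✓ → eligible.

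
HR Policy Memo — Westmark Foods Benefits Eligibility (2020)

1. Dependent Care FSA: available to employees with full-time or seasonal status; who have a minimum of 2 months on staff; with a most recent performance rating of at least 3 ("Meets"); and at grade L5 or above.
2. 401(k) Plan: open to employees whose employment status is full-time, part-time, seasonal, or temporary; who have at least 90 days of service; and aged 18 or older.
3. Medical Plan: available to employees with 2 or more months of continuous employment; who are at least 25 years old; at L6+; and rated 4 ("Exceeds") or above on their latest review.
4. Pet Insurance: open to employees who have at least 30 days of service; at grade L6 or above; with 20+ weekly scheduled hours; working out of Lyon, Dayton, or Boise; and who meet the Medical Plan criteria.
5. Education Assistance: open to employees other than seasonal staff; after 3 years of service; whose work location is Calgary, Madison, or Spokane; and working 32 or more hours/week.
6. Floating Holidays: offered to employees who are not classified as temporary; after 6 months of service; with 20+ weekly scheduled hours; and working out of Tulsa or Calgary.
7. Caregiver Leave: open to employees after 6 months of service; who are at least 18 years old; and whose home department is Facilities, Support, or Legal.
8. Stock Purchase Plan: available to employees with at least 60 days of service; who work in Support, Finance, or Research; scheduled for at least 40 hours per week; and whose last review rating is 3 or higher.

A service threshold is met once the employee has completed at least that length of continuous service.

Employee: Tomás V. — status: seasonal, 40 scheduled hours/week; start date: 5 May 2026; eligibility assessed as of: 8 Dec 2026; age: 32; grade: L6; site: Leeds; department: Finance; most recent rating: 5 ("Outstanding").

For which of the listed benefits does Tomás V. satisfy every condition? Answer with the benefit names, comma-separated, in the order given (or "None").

Dependent Care FSA, 401(k) Plan, Medical Plan, Stock Purchase Plan

Service from 5 May 2026 to 8 Dec 2026: 217 days.
Dependent Care FSA — status seasonal ✓; service 217 days ≥ 2 months (≈60 days) ✓; rating 5 ≥ 3 ✓; grade L6 ≥ L5 ✓ → eligible.
401(k) Plan — status seasonal ✓; service 217 days ≥ 90 days ✓; age 32 ≥ 18 ✓ → eligible.
Medical Plan — service 217 days ≥ 2 months (≈60 days) ✓; age 32 ≥ 25 ✓; grade L6 ≥ L6 ✓; rating 5 ≥ 4 ✓ → eligible.
Pet Insurance — service 217 days ≥ 30 days ✓; grade L6 ≥ L6 ✓; 40 hrs/wk ≥ 20 ✓; site Leeds ✗ (not Lyon, Dayton, or Boise) → not eligible.
Education Assistance — status seasonal ✗ (excluded) → not eligible.
Floating Holidays — status seasonal ✓ (not excluded); service 217 days ≥ 6 months (≈180 days) ✓; 40 hrs/wk ≥ 20 ✓; site Leeds ✗ (not Tulsa or Calgary) → not eligible.
Caregiver Leave — service 217 days ≥ 6 months (≈180 days) ✓; age 32 ≥ 18 ✓; dept Finance ✗ → not eligible.
Stock Purchase Plan — service 217 days ≥ 60 days ✓; dept Finance ✓; 40 hrs/wk ≥ 40 ✓; rating 5 ≥ 3 ✓ → eligible.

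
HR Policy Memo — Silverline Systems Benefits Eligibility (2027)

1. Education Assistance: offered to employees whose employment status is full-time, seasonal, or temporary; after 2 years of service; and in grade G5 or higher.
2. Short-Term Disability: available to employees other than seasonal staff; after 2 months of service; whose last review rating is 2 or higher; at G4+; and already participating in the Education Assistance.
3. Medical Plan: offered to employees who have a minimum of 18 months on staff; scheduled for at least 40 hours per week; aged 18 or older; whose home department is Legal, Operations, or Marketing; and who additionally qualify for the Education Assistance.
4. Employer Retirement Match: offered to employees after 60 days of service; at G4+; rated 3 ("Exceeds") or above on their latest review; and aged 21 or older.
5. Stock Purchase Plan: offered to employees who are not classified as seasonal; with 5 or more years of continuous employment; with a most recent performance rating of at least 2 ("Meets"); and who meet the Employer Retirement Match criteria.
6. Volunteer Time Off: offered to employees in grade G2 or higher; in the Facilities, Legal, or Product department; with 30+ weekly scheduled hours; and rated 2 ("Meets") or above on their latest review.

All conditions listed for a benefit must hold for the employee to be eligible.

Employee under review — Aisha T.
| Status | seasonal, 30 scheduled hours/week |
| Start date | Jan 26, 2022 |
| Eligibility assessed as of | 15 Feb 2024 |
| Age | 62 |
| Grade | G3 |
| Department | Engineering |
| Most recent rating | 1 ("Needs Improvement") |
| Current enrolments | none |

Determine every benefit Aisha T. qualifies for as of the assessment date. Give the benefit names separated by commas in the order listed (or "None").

None

Service from Jan 26, 2022 to 15 Feb 2024: 750 days.
Education Assistance — status seasonal ✓; service 750 days ≥ 2 years (≈730 days) ✓; grade G3 < G5 ✗ → not eligible.
Short-Term Disability — status seasonal ✗ (excluded) → not eligible.
Medical Plan — service 750 days ≥ 18 months (≈540 days) ✓; 30 hrs/wk < 40 ✗ → not eligible.
Employer Retirement Match — service 750 days ≥ 60 days ✓; grade G3 < G4 ✗ → not eligible.
Stock Purchase Plan — status seasonal ✗ (excluded) → not eligible.
Volunteer Time Off — grade G3 ≥ G2 ✓; dept Engineering ✗ → not eligible.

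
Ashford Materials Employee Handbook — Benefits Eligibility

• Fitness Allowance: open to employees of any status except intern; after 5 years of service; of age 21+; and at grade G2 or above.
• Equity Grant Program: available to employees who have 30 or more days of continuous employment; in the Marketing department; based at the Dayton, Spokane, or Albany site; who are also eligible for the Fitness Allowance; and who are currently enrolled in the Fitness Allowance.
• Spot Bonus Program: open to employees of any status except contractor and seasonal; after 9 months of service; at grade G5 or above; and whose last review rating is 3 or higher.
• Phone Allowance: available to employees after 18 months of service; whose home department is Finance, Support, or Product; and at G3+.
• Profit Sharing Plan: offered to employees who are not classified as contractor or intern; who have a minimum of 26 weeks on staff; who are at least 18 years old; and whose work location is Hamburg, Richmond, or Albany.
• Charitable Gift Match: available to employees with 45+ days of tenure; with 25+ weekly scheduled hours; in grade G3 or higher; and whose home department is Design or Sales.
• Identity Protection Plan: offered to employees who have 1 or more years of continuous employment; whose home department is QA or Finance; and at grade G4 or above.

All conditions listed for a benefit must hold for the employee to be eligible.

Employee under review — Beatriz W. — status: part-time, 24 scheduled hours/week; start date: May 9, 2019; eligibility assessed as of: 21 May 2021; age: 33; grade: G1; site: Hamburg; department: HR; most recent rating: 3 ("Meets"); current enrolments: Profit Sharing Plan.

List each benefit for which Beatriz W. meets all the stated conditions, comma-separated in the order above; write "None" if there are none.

Service from May 9, 2019 to 21 May 2021: 743 days.
Fitness Allowance — status part-time ✓ (not excluded); service 743 days < 5 years (≈1825 days) ✗ → not eligible.
Equity Grant Program — service 743 days ≥ 30 days ✓; dept HR ✗ → not eligible.
Spot Bonus Program — status part-time ✓ (not excluded); service 743 days ≥ 9 months (≈270 days) ✓; grade G1 < G5 ✗ → not eligible.
Phone Allowance — service 743 days ≥ 18 months (≈540 days) ✓; dept HR ✗ → not eligible.
Profit Sharing Plan — status part-time ✓ (not excluded); service 743 days ≥ 26 weeks (≈182 days) ✓; age 33 ≥ 18 ✓; site Hamburg ✓ → eligible.
Charitable Gift Match — service 743 days ≥ 45 days ✓; 24 hrs/wk < 25 ✗ → not eligible.
Identity Protection Plan — service 743 days ≥ 1 year (≈365 days) ✓; dept HR ✗ → not eligible.

Profit Sharing Plan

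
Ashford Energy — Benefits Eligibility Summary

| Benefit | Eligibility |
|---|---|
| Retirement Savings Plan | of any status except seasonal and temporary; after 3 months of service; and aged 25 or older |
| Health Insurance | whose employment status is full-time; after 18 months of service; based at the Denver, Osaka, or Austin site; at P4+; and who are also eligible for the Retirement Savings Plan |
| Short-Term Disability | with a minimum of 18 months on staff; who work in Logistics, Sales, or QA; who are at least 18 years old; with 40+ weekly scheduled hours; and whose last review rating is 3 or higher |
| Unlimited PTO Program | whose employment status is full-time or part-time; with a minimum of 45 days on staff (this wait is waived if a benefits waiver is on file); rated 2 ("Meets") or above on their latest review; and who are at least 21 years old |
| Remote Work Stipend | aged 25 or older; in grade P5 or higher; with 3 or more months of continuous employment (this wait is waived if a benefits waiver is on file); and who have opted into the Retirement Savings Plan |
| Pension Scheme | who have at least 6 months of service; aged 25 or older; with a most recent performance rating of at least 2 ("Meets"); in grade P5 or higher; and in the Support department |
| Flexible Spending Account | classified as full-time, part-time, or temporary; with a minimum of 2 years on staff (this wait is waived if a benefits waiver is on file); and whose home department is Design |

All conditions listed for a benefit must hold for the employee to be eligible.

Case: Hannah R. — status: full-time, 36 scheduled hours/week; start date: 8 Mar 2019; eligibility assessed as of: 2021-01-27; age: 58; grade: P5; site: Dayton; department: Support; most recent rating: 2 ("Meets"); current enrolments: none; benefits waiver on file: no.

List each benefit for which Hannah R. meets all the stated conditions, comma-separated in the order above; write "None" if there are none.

Service from 8 Mar 2019 to 2021-01-27: 691 days.
Retirement Savings Plan — status full-time ✓ (not excluded); service 691 days ≥ 3 months (≈90 days) ✓; age 58 ≥ 25 ✓ → eligible.
Health Insurance — status full-time ✓; service 691 days ≥ 18 months (≈540 days) ✓; site Dayton ✗ (not Denver, Osaka, or Austin) → not eligible.
Short-Term Disability — service 691 days ≥ 18 months (≈540 days) ✓; dept Support ✗ → not eligible.
Unlimited PTO Program — status full-time ✓; no waiver, service 691 days ≥ 45 days ✓; rating 2 ≥ 2 ✓; age 58 ≥ 21 ✓ → eligible.
Remote Work Stipend — age 58 ≥ 25 ✓; grade P5 ≥ P5 ✓; no waiver, service 691 days ≥ 3 months (≈90 days) ✓; not enrolled in Retirement Savings Plan ✗ → not eligible.
Pension Scheme — service 691 days ≥ 6 months (≈180 days) ✓; age 58 ≥ 25 ✓; rating 2 ≥ 2 ✓; grade P5 ≥ P5 ✓; dept Support ✓ → eligible.
Flexible Spending Account — status full-time ✓; no waiver, service 691 days < 2 years (≈730 days) ✗ → not eligible.

Retirement Savings Plan, Unlimited PTO Program, Pension Scheme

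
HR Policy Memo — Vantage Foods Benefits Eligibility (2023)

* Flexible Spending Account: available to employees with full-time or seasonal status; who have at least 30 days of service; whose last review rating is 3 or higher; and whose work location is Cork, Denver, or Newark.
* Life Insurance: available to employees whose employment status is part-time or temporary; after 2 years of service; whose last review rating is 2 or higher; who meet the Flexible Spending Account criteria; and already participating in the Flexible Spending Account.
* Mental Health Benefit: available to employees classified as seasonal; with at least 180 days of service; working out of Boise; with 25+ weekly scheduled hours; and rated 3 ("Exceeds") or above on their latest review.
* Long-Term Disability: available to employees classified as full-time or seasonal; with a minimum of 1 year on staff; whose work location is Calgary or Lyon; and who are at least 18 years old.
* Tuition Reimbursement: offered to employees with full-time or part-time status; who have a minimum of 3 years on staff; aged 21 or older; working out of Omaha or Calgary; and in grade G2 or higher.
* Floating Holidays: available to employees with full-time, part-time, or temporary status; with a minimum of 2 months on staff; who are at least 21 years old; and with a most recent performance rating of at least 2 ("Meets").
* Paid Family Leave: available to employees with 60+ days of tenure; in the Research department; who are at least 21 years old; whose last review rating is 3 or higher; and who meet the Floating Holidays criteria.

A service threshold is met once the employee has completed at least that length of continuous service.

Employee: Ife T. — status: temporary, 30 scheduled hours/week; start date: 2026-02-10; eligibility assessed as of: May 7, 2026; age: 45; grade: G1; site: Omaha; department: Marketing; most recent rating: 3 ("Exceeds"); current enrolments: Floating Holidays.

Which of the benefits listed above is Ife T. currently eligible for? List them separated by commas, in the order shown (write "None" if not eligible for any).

Floating Holidays

Service from 2026-02-10 to May 7, 2026: 86 days.
Flexible Spending Account — status temporary ✗ (requires full-time or seasonal) → not eligible.
Life Insurance — status temporary ✓; service 86 days < 2 years (≈730 days) ✗ → not eligible.
Mental Health Benefit — status temporary ✗ (requires seasonal) → not eligible.
Long-Term Disability — status temporary ✗ (requires full-time or seasonal) → not eligible.
Tuition Reimbursement — status temporary ✗ (requires full-time or part-time) → not eligible.
Floating Holidays — status temporary ✓; service 86 days ≥ 2 months (≈60 days) ✓; age 45 ≥ 21 ✓; rating 3 ≥ 2 ✓ → eligible.
Paid Family Leave — service 86 days ≥ 60 days ✓; dept Marketing ✗ → not eligible.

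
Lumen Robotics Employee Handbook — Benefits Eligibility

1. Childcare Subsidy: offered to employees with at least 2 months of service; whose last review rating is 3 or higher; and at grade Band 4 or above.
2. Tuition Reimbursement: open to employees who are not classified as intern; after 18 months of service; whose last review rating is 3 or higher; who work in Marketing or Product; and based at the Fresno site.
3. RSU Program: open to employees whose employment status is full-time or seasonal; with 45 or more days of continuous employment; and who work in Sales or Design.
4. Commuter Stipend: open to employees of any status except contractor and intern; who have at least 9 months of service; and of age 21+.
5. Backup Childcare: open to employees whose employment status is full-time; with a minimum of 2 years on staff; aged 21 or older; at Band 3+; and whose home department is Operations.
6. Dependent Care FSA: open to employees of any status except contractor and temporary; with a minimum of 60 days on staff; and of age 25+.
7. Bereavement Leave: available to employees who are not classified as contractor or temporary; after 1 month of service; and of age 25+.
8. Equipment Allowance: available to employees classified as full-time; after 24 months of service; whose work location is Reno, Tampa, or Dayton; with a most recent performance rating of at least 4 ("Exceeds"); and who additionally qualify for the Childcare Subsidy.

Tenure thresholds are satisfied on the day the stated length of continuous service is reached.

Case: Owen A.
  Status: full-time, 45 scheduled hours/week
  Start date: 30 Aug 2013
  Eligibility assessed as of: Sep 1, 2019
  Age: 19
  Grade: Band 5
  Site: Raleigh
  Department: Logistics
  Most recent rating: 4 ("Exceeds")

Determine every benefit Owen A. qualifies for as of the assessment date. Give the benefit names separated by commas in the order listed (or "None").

Service from 30 Aug 2013 to Sep 1, 2019: 2193 days.
Childcare Subsidy — service 2193 days ≥ 2 months (≈60 days) ✓; rating 4 ≥ 3 ✓; grade Band 5 ≥ Band 4 ✓ → eligible.
Tuition Reimbursement — status full-time ✓ (not excluded); service 2193 days ≥ 18 months (≈540 days) ✓; rating 4 ≥ 3 ✓; dept Logistics ✗ → not eligible.
RSU Program — status full-time ✓; service 2193 days ≥ 45 days ✓; dept Logistics ✗ → not eligible.
Commuter Stipend — status full-time ✓ (not excluded); service 2193 days ≥ 9 months (≈270 days) ✓; age 19 < 21 ✗ → not eligible.
Backup Childcare — status full-time ✓; service 2193 days ≥ 2 years (≈730 days) ✓; age 19 < 21 ✗ → not eligible.
Dependent Care FSA — status full-time ✓ (not excluded); service 2193 days ≥ 60 days ✓; age 19 < 25 ✗ → not eligible.
Bereavement Leave — status full-time ✓ (not excluded); service 2193 days ≥ 1 month (≈30 days) ✓; age 19 < 25 ✗ → not eligible.
Equipment Allowance — status full-time ✓; service 2193 days ≥ 24 months (≈720 days) ✓; site Raleigh ✗ (not Reno, Tampa, or Dayton) → not eligible.

Childcare Subsidy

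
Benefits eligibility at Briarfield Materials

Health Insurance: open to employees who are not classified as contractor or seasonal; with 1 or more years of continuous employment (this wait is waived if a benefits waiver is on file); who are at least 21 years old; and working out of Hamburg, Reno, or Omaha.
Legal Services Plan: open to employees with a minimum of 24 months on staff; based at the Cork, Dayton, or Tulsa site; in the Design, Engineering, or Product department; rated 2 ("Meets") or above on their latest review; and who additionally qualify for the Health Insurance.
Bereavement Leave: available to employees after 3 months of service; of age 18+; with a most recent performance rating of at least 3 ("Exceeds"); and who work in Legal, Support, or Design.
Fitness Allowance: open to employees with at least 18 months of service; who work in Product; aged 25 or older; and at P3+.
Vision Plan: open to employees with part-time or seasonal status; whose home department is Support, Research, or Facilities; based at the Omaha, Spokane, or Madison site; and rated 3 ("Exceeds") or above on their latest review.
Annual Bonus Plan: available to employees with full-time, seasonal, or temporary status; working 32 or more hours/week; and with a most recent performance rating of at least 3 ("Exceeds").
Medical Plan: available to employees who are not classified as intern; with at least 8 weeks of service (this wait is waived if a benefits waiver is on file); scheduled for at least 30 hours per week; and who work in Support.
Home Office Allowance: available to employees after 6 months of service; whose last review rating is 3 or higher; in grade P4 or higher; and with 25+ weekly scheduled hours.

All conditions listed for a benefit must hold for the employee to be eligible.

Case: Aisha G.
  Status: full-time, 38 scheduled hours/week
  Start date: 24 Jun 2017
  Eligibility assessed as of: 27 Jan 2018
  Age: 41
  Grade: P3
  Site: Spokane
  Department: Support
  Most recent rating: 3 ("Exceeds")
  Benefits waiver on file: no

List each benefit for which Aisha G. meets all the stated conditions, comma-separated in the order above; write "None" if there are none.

Service from 24 Jun 2017 to 27 Jan 2018: 217 days.
Health Insurance — status full-time ✓ (not excluded); no waiver, service 217 days < 1 year (≈365 days) ✗ → not eligible.
Legal Services Plan — service 217 days < 24 months (≈720 days) ✗ → not eligible.
Bereavement Leave — service 217 days ≥ 3 months (≈90 days) ✓; age 41 ≥ 18 ✓; rating 3 ≥ 3 ✓; dept Support ✓ → eligible.
Fitness Allowance — service 217 days < 18 months (≈540 days) ✗ → not eligible.
Vision Plan — status full-time ✗ (requires part-time or seasonal) → not eligible.
Annual Bonus Plan — status full-time ✓; 38 hrs/wk ≥ 32 ✓; rating 3 ≥ 3 ✓ → eligible.
Medical Plan — status full-time ✓ (not excluded); no waiver, service 217 days ≥ 8 weeks (≈56 days) ✓; 38 hrs/wk ≥ 30 ✓; dept Support ✓ → eligible.
Home Office Allowance — service 217 days ≥ 6 months (≈180 days) ✓; rating 3 ≥ 3 ✓; grade P3 < P4 ✗ → not eligible.

Bereavement Leave, Annual Bonus Plan, Medical Plan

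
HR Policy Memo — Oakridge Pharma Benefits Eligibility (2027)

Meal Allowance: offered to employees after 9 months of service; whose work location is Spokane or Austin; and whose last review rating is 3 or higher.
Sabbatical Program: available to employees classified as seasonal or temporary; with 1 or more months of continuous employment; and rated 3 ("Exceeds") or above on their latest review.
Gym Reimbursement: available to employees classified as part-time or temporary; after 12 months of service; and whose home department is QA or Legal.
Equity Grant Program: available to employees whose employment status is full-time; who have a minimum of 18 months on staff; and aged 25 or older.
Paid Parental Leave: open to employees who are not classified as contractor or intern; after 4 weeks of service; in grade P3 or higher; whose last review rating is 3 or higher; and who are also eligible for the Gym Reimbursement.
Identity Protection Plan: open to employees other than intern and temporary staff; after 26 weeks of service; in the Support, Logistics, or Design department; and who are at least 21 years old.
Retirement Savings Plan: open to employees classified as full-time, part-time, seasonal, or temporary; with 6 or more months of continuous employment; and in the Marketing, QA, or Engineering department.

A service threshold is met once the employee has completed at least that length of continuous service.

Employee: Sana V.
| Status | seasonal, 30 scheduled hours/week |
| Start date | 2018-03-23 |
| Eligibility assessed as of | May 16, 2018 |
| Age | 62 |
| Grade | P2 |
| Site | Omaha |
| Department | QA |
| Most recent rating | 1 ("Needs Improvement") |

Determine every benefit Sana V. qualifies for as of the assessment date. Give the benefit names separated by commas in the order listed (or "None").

None

Service from 2018-03-23 to May 16, 2018: 54 days.
Meal Allowance — service 54 days < 9 months (≈270 days) ✗ → not eligible.
Sabbatical Program — status seasonal ✓; service 54 days ≥ 1 month (≈30 days) ✓; rating 1 < 3 ✗ → not eligible.
Gym Reimbursement — status seasonal ✗ (requires part-time or temporary) → not eligible.
Equity Grant Program — status seasonal ✗ (requires full-time) → not eligible.
Paid Parental Leave — status seasonal ✓ (not excluded); service 54 days ≥ 4 weeks (≈28 days) ✓; grade P2 < P3 ✗ → not eligible.
Identity Protection Plan — status seasonal ✓ (not excluded); service 54 days < 26 weeks (≈182 days) ✗ → not eligible.
Retirement Savings Plan — status seasonal ✓; service 54 days < 6 months (≈180 days) ✗ → not eligible.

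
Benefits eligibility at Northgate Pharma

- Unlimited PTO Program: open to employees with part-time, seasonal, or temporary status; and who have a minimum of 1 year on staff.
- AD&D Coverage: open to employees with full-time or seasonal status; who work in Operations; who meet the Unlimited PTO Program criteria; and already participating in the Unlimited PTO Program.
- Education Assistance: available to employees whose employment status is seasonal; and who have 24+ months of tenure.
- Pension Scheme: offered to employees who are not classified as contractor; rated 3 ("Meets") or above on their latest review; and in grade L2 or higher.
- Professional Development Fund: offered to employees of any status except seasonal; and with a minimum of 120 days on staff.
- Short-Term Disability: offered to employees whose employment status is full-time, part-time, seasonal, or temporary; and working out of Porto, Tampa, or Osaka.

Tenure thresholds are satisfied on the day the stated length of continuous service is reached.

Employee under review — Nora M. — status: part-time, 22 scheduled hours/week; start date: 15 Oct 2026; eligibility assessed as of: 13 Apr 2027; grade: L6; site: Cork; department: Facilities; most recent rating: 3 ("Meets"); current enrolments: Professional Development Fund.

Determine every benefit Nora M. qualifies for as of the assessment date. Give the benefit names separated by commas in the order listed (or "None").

Service from 15 Oct 2026 to 13 Apr 2027: 180 days.
Unlimited PTO Program — status part-time ✓; service 180 days < 1 year (≈365 days) ✗ → not eligible.
AD&D Coverage — status part-time ✗ (requires full-time or seasonal) → not eligible.
Education Assistance — status part-time ✗ (requires seasonal) → not eligible.
Pension Scheme — status part-time ✓ (not excluded); rating 3 ≥ 3 ✓; grade L6 ≥ L2 ✓ → eligible.
Professional Development Fund — status part-time ✓ (not excluded); service 180 days ≥ 120 days ✓ → eligible.
Short-Term Disability — status part-time ✓; site Cork ✗ (not Porto, Tampa, or Osaka) → not eligible.

Pension Scheme, Professional Development Fund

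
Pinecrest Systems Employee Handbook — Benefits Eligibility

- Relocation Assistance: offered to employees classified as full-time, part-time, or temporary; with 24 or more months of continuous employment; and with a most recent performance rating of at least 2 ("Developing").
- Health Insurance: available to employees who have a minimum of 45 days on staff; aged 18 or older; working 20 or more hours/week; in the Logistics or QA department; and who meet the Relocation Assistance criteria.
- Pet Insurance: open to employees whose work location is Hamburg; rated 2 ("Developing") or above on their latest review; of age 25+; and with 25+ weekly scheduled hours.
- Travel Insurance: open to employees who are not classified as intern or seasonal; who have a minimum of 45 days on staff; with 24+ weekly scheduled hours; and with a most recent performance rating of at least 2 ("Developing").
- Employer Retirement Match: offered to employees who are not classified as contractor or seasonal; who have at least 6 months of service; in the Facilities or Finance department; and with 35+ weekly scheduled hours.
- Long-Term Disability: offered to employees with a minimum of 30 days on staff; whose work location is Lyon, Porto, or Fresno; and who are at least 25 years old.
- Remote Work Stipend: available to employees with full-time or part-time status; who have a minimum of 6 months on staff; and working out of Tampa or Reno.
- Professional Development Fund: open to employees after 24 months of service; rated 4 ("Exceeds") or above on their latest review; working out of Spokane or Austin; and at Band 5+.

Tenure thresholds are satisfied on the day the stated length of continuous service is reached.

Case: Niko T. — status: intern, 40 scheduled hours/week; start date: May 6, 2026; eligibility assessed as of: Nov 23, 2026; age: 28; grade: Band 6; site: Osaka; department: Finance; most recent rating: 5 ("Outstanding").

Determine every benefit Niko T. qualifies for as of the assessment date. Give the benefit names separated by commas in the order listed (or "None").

Employer Retirement Match

Service from May 6, 2026 to Nov 23, 2026: 201 days.
Relocation Assistance — status intern ✗ (requires full-time, part-time, or temporary) → not eligible.
Health Insurance — service 201 days ≥ 45 days ✓; age 28 ≥ 18 ✓; 40 hrs/wk ≥ 20 ✓; dept Finance ✗ → not eligible.
Pet Insurance — site Osaka ✗ (not Hamburg) → not eligible.
Travel Insurance — status intern ✗ (excluded) → not eligible.
Employer Retirement Match — status intern ✓ (not excluded); service 201 days ≥ 6 months (≈180 days) ✓; dept Finance ✓; 40 hrs/wk ≥ 35 ✓ → eligible.
Long-Term Disability — service 201 days ≥ 30 days ✓; site Osaka ✗ (not Lyon, Porto, or Fresno) → not eligible.
Remote Work Stipend — status intern ✗ (requires full-time or part-time) → not eligible.
Professional Development Fund — service 201 days < 24 months (≈720 days) ✗ → not eligible.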